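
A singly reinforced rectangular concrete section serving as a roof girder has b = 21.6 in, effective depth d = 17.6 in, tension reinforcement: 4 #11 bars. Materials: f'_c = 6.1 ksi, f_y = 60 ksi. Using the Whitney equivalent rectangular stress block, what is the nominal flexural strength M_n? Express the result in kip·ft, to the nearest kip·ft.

M_n ≈ 497 kip·ft

A_s = 4 × 1.56 = 6.24 in².
T = A_s f_y = 6.24 × 60 = 374.4 kips.
a = T/(0.85 f'_c b) = 374.4/(0.85 × 6.1 × 21.6) = 3.343 in.
M_n = T(d − a/2) = 374.4 × (17.6 − 1.6715) = 5963.6 kip·in = 5963.6/12 = 496.97 kip·ft.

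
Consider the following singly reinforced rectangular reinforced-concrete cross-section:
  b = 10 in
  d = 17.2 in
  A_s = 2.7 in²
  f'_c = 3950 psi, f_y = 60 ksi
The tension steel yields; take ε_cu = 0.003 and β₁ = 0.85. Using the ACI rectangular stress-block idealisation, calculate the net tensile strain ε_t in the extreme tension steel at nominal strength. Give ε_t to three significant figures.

a = A_s f_y/(0.85 f'_c b) = 4.825 in.
β₁ = 0.85, so c = a/β₁ = 4.825/0.85 = 5.676 in.
From the linear strain diagram with ε_cu = 0.003: ε_t = 0.003 (d − c)/c = 0.003 × (17.2 − 5.676)/5.676 = 0.00609.
Since ε_t ≥ 0.005, the section is tension-controlled.

ε_t ≈ 0.00609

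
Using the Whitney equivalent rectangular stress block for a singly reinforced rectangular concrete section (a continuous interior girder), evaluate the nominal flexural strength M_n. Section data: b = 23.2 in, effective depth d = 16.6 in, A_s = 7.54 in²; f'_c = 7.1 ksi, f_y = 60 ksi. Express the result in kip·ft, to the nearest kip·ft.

M_n ≈ 565 kip·ft

T = A_s f_y = 7.54 × 60 = 452.4 kips.
a = T/(0.85 f'_c b) = 452.4/(0.85 × 7.1 × 23.2) = 3.231 in.
M_n = T(d − a/2) = 452.4 × (16.6 − 1.6155) = 6779.0 kip·in = 6779.0/12 = 564.92 kip·ft.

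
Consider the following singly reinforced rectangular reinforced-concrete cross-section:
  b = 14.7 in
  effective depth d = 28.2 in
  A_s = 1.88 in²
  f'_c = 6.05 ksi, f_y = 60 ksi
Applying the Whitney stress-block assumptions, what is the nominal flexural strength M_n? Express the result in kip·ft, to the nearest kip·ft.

T = A_s f_y = 1.88 × 60 = 112.8 kips.
a = T/(0.85 f'_c b) = 112.8/(0.85 × 6.05 × 14.7) = 1.492 in.
M_n = T(d − a/2) = 112.8 × (28.2 − 0.746) = 3096.8 kip·in = 3096.8/12 = 258.07 kip·ft.

M_n ≈ 258 kip·ft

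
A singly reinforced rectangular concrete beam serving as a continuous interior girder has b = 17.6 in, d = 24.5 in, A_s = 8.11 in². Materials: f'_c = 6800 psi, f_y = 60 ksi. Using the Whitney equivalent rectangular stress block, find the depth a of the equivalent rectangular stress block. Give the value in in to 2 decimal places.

a ≈ 4.78 in

T = A_s f_y = 8.11 × 60 = 486.6 kips.
a = T/(0.85 f'_c b) = 486.6/(0.85 × 6.8 × 17.6) = 4.78 in.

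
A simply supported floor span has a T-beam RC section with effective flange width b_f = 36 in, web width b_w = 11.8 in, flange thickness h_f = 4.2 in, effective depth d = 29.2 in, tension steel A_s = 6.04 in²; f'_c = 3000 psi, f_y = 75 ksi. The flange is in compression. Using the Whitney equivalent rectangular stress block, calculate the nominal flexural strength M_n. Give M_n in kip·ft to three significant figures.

M_n ≈ 1000 kip·ft

Tension: T = A_s f_y = 6.04 × 75 = 453 kips.
Try a within the flange: a = T/(0.85 f'_c b_f) = 453/(0.85 × 3 × 36) = 4.935 in.
a = 4.935 > h_f = 4.2 in: the block extends into the web. Split into flange-overhang and web parts.
C_f = 0.85 f'_c (b_f − b_w) h_f = 0.85 × 3 × (36 − 11.8) × 4.2 = 259.2 kips.
Remaining web compression depth: a_w = (T − C_f)/(0.85 f'_c b_w) = (453 − 259.2)/(0.85 × 3 × 11.8) = 6.441 in.
M_n = C_f(d − h_f/2) + (T − C_f)(d − a_w/2) = 259.2 × (29.2 − 2.1) + 193.8 × (29.2 − 3.2205) = 7024.3 + 5034.8 = 12059.1 kip·in.
M_n = 12059.1/12 = 1004.93 kip·ft.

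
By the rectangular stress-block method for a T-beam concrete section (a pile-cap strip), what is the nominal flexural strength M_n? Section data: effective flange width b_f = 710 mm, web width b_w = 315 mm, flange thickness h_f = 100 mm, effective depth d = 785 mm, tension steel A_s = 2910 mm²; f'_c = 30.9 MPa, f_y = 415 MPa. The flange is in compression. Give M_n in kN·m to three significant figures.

Tension: T = A_s f_y = 2910 × 415 = 1207650 N.
Try a within the flange: a = T/(0.85 f'_c b_f) = 1207650/(0.85 × 30.9 × 710) = 64.76 mm.
Since a = 64.76 ≤ h_f = 100 mm, the stress block lies entirely in the flange; analyse as a rectangular beam of width b_f.
M_n = T(d − a/2) = 1207650 × (785 − 32.38) = 908.90 × 10⁶ N·mm.
M_n = 908.90 kN·m.

M_n ≈ 909 kN·m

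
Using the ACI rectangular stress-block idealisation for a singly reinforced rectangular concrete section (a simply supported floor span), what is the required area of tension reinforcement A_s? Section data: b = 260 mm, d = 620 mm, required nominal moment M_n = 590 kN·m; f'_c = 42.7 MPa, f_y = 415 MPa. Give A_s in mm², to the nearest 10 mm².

A_s ≈ 2520 mm²

With M_n = 0.85 f'_c a b (d − a/2), solve the quadratic for a:
a = d − √(d² − 2M_n/(0.85 f'_c b)) = 620 − √(620² − 2 × 590×10⁶/(0.85 × 42.7 × 260)) = 110.73 mm.
A_s = 0.85 f'_c a b / f_y = 0.85 × 42.7 × 110.73 × 260 / 415 = 2517.9 mm².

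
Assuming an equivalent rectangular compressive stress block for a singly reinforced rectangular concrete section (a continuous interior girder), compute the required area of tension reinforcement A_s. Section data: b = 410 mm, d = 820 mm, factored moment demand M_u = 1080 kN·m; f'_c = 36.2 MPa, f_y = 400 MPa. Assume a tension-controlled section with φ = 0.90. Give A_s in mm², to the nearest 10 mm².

M_n = M_u/φ = 1080/0.90 = 1200 kN·m.
With M_n = 0.85 f'_c a b (d − a/2), solve the quadratic for a:
a = d − √(d² − 2M_n/(0.85 f'_c b)) = 820 − √(820² − 2 × 1200×10⁶/(0.85 × 36.2 × 410)) = 125.62 mm.
A_s = 0.85 f'_c a b / f_y = 0.85 × 36.2 × 125.62 × 410 / 400 = 3962.0 mm².

A_s ≈ 3960 mm²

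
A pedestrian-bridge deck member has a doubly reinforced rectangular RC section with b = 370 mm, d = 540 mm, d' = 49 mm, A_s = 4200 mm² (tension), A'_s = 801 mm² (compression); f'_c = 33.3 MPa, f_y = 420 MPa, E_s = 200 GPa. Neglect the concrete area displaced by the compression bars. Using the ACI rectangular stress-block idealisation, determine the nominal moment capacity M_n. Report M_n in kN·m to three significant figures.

Assume both tension and compression steel yield.
Net tension couple steel: A_s − A'_s = 3399 mm².
a = (A_s − A'_s) f_y / (0.85 f'_c b) = 1427580/(0.85 × 33.3 × 370) = 136.31 mm.
c = a/β₁ = 136.31/0.812 = 167.87 mm; ε'_s = 0.003(c − d')/c = 0.0021 ≥ f_y/E_s = 0.0021, so compression steel does yield.
M_n = (A_s − A'_s) f_y (d − a/2) + A'_s f_y (d − d') = [1427580 × (540 − 68.155) + 336420 × (540 − 49)] × 10⁻⁶ = 673.60 + 165.18 = 838.78 kN·m.

M_n ≈ 839 kN·m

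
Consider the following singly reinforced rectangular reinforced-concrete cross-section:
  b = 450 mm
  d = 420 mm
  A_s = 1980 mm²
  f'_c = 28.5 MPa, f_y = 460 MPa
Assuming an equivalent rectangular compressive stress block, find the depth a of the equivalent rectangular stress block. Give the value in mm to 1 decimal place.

T = A_s f_y = 1980 × 460 = 910800 N = 910.8 kN.
Setting C = 0.85 f'_c a b equal to T: a = 910800/(0.85 × 28.5 × 450) = 83.6 mm.

a ≈ 83.6 mm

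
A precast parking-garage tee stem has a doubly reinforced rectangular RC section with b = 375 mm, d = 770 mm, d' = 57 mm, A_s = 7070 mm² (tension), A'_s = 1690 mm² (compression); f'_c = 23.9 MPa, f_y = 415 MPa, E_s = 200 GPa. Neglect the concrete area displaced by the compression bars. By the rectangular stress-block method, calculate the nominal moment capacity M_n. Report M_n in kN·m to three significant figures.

M_n ≈ 1890 kN·m

Assume both tension and compression steel yield.
Net tension couple steel: A_s − A'_s = 5380 mm².
a = (A_s − A'_s) f_y / (0.85 f'_c b) = 2232700/(0.85 × 23.9 × 375) = 293.08 mm.
c = a/β₁ = 293.08/0.85 = 344.80 mm; ε'_s = 0.003(c − d')/c = 0.0025 ≥ f_y/E_s = 0.0021, so compression steel does yield.
M_n = (A_s − A'_s) f_y (d − a/2) + A'_s f_y (d − d') = [2232700 × (770 − 146.54) + 701350 × (770 − 57)] × 10⁻⁶ = 1392.00 + 500.06 = 1892.06 kN·m.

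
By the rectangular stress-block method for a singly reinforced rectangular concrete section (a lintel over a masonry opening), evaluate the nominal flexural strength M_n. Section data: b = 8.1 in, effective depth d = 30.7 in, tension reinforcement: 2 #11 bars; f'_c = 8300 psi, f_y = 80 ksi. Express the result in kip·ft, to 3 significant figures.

A_s = 2 × 1.56 = 3.12 in².
T = A_s f_y = 3.12 × 80 = 249.6 kips.
a = T/(0.85 f'_c b) = 249.6/(0.85 × 8.3 × 8.1) = 4.368 in.
M_n = T(d − a/2) = 249.6 × (30.7 − 2.184) = 7117.6 kip·in = 7117.6/12 = 593.13 kip·ft.

M_n ≈ 593 kip·ft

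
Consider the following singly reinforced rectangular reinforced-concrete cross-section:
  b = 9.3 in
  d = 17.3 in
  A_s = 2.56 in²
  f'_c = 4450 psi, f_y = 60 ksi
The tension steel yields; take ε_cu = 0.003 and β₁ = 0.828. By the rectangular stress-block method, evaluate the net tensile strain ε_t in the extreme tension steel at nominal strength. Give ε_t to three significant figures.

ε_t ≈ 0.00684

a = A_s f_y/(0.85 f'_c b) = 4.366 in.
β₁ = 0.828, so c = a/β₁ = 4.366/0.828 = 5.273 in.
From the linear strain diagram with ε_cu = 0.003: ε_t = 0.003 (d − c)/c = 0.003 × (17.3 − 5.273)/5.273 = 0.00684.
Since ε_t ≥ 0.005, the section is tension-controlled.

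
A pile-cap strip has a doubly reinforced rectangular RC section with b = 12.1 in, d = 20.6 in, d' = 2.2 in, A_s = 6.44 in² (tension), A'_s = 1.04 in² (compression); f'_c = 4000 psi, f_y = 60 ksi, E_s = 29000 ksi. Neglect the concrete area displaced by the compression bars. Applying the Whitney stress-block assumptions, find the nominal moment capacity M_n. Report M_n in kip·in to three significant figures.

Assume both steels yield.
a = (A_s − A'_s) f_y/(0.85 f'_c b) = (6.44 − 1.04) × 60/(0.85 × 4 × 12.1) = 7.876 in.
c = a/β₁ = 7.876/0.85 = 9.266 in; ε'_s = 0.003(c − d')/c = 0.0023 ≥ ε_y = 0.0021, so the compression steel yields.
M_n = (A_s − A'_s) f_y (d − a/2) + A'_s f_y (d − d') = 324 × (20.6 − 3.938) + 62.4 × (20.6 − 2.2) = 5398.5 + 1148.2 = 6546.7 kip·in.

M_n ≈ 6550 kip·in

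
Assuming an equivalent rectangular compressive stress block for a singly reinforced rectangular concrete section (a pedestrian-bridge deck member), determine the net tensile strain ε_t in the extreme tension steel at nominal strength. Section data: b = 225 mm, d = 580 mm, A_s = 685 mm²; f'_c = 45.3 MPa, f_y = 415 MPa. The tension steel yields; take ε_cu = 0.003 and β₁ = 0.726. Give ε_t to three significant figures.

ε_t ≈ 0.0355

a = A_s f_y/(0.85 f'_c b) = 32.81 mm.
β₁ = 0.726, so c = a/β₁ = 32.81/0.726 = 45.19 mm.
From the linear strain diagram with ε_cu = 0.003: ε_t = 0.003 (d − c)/c = 0.003 × (580 − 45.19)/45.19 = 0.0355.
Since ε_t ≥ 0.005, the section is tension-controlled.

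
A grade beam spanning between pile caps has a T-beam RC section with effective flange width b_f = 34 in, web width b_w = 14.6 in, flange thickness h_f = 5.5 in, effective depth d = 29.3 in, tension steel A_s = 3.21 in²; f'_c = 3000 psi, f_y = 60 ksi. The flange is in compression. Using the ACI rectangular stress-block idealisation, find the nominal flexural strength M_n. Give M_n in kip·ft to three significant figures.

Tension: T = A_s f_y = 3.21 × 60 = 192.6 kips.
Try a within the flange: a = T/(0.85 f'_c b_f) = 192.6/(0.85 × 3 × 34) = 2.221 in.
Since a = 2.221 ≤ h_f = 5.5 in, the stress block lies entirely in the flange; analyse as a rectangular beam of width b_f.
M_n = T(d − a/2) = 192.6 × (29.3 − 1.1105) = 5429.3 kip·in.
M_n = 5429.3/12 = 452.44 kip·ft.

M_n ≈ 452 kip·ft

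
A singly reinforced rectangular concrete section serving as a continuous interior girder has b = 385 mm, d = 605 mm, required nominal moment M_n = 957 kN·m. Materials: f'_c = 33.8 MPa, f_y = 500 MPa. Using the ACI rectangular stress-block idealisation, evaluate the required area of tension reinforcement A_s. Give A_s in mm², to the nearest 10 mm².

A_s ≈ 3670 mm²

With M_n = 0.85 f'_c a b (d − a/2), solve the quadratic for a:
a = d − √(d² − 2M_n/(0.85 f'_c b)) = 605 − √(605² − 2 × 957×10⁶/(0.85 × 33.8 × 385)) = 165.70 mm.
A_s = 0.85 f'_c a b / f_y = 0.85 × 33.8 × 165.70 × 385 / 500 = 3665.6 mm².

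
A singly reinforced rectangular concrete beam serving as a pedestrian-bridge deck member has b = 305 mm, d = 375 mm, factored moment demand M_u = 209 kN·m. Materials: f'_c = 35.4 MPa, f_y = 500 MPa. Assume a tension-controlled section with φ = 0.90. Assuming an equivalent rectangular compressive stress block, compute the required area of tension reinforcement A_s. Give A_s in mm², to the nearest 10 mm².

M_n = M_u/φ = 209/0.90 = 232.222 kN·m.
With M_n = 0.85 f'_c a b (d − a/2), solve the quadratic for a:
a = d − √(d² − 2M_n/(0.85 f'_c b)) = 375 − √(375² − 2 × 232.222×10⁶/(0.85 × 35.4 × 305)) = 74.97 mm.
A_s = 0.85 f'_c a b / f_y = 0.85 × 35.4 × 74.97 × 305 / 500 = 1376.1 mm².

A_s ≈ 1380 mm²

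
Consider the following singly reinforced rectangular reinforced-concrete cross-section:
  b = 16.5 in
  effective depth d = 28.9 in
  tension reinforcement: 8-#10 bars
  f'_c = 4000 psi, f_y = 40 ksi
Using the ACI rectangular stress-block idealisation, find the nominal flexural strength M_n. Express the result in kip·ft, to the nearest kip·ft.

M_n ≈ 856 kip·ft

A_s = 8 × 1.27 = 10.16 in².
T = A_s f_y = 10.16 × 40 = 406.4 kips.
a = T/(0.85 f'_c b) = 406.4/(0.85 × 4 × 16.5) = 7.244 in.
M_n = T(d − a/2) = 406.4 × (28.9 − 3.622) = 10273.0 kip·in = 10273.0/12 = 856.08 kip·ft.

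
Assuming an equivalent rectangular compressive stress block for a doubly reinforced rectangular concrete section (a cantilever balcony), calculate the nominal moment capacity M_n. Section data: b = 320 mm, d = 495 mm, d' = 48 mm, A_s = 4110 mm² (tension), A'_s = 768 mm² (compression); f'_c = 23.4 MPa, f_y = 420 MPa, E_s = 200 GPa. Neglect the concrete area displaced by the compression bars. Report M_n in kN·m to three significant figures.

Assume both tension and compression steel yield.
Net tension couple steel: A_s − A'_s = 3342 mm².
a = (A_s − A'_s) f_y / (0.85 f'_c b) = 1403640/(0.85 × 23.4 × 320) = 220.53 mm.
c = a/β₁ = 220.53/0.85 = 259.45 mm; ε'_s = 0.003(c − d')/c = 0.0024 ≥ f_y/E_s = 0.0021, so compression steel does yield.
M_n = (A_s − A'_s) f_y (d − a/2) + A'_s f_y (d − d') = [1403640 × (495 − 110.265) + 322560 × (495 − 48)] × 10⁻⁶ = 540.03 + 144.18 = 684.21 kN·m.

M_n ≈ 684 kN·m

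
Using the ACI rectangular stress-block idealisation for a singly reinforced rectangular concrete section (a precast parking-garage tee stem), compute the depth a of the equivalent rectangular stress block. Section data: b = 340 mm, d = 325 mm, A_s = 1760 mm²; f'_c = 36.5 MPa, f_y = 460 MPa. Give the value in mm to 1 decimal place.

T = A_s f_y = 1760 × 460 = 809600 N = 809.6 kN.
Setting C = 0.85 f'_c a b equal to T: a = 809600/(0.85 × 36.5 × 340) = 76.8 mm.

a ≈ 76.8 mm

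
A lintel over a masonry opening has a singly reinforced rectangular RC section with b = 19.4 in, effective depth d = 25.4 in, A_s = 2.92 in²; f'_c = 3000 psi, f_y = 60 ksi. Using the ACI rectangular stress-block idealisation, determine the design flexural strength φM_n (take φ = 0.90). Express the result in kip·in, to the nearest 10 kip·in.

T = A_s f_y = 2.92 × 60 = 175.2 kips.
a = T/(0.85 f'_c b) = 175.2/(0.85 × 3 × 19.4) = 3.542 in.
M_n = T(d − a/2) = 175.2 × (25.4 − 1.771) = 4139.8 kip·in.
φM_n = 0.90 × 4139.8 = 3725.8 kip·in.

φM_n ≈ 3730 kip·in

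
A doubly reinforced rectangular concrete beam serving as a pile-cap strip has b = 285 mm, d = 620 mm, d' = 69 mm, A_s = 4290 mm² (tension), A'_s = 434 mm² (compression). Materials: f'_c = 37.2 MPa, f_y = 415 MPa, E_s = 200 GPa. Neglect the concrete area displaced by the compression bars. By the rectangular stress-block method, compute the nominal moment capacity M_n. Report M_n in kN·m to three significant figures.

Assume both tension and compression steel yield.
Net tension couple steel: A_s − A'_s = 3856 mm².
a = (A_s − A'_s) f_y / (0.85 f'_c b) = 1600240/(0.85 × 37.2 × 285) = 177.57 mm.
c = a/β₁ = 177.57/0.784 = 226.49 mm; ε'_s = 0.003(c − d')/c = 0.0021 ≥ f_y/E_s = 0.0021, so compression steel does yield.
M_n = (A_s − A'_s) f_y (d − a/2) + A'_s f_y (d − d') = [1600240 × (620 − 88.785) + 180110 × (620 − 69)] × 10⁻⁶ = 850.07 + 99.24 = 949.31 kN·m.

M_n ≈ 949 kN·m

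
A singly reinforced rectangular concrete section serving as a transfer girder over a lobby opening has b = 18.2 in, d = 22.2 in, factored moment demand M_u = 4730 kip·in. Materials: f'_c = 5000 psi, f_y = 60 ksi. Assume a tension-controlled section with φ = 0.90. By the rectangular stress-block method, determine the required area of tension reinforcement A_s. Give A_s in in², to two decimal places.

A_s ≈ 4.26 in²

M_n = M_u/φ = 4730/0.90 = 5255.56 kip·in.
From M_n = 0.85 f'_c a b (d − a/2):
a = d − √(d² − 2M_n/(0.85 f'_c b)) = 22.2 − √(22.2² − 2 × 5255.56/(0.85 × 5 × 18.2)) = 3.307 in.
A_s = 0.85 f'_c a b / f_y = 0.85 × 5 × 3.307 × 18.2 / 60 = 4.263 in².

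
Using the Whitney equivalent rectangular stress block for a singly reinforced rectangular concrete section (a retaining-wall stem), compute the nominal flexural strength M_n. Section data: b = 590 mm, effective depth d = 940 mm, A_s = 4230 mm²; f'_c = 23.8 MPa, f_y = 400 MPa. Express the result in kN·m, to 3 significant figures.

M_n ≈ 1470 kN·m

T = A_s f_y = 4230 × 400 = 1692000 N = 1692 kN.
From C = T: a = T/(0.85 f'_c b) = 1692000/(0.85 × 23.8 × 590) = 141.76 mm.
M_n = T(d − a/2) = 1692 kN × (940 − 70.88) mm = 1470.55 kN·m.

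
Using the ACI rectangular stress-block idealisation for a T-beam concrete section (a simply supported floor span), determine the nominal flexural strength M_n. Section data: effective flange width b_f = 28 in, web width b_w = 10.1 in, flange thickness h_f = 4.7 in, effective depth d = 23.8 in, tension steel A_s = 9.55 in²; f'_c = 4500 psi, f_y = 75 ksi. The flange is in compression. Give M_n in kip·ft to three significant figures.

Tension: T = A_s f_y = 9.55 × 75 = 716.25 kips.
Try a within the flange: a = T/(0.85 f'_c b_f) = 716.25/(0.85 × 4.5 × 28) = 6.688 in.
a = 6.688 > h_f = 4.7 in: the block extends into the web. Split into flange-overhang and web parts.
C_f = 0.85 f'_c (b_f − b_w) h_f = 0.85 × 4.5 × (28 − 10.1) × 4.7 = 321.8 kips.
Remaining web compression depth: a_w = (T − C_f)/(0.85 f'_c b_w) = (716.25 − 321.8)/(0.85 × 4.5 × 10.1) = 10.210 in.
M_n = C_f(d − h_f/2) + (T − C_f)(d − a_w/2) = 321.8 × (23.8 − 2.35) + 394.45 × (23.8 − 5.105) = 6902.6 + 7374.2 = 14276.8 kip·in.
M_n = 14276.8/12 = 1189.73 kip·ft.

M_n ≈ 1190 kip·ft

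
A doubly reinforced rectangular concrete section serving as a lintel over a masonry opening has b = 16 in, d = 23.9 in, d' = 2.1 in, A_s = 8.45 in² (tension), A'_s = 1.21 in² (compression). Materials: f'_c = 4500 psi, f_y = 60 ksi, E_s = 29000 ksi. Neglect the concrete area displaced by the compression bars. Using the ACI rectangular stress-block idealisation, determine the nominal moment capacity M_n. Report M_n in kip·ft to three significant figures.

Assume both steels yield.
a = (A_s − A'_s) f_y/(0.85 f'_c b) = (8.45 − 1.21) × 60/(0.85 × 4.5 × 16) = 7.098 in.
c = a/β₁ = 7.098/0.825 = 8.604 in; ε'_s = 0.003(c − d')/c = 0.0023 ≥ ε_y = 0.0021, so the compression steel yields.
M_n = (A_s − A'_s) f_y (d − a/2) + A'_s f_y (d − d') = 434.4 × (23.9 − 3.549) + 72.6 × (23.9 − 2.1) = 8840.5 + 1582.7 = 10423.2 kip·in = 10423.2/12 = 868.60 kip·ft.

M_n ≈ 869 kip·ft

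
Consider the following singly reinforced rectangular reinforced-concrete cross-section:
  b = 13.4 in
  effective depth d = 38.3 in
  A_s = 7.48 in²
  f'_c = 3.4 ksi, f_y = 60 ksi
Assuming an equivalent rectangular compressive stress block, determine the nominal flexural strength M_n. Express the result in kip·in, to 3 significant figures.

M_n ≈ 14600 kip·in

T = A_s f_y = 7.48 × 60 = 448.8 kips.
a = T/(0.85 f'_c b) = 448.8/(0.85 × 3.4 × 13.4) = 11.589 in.
M_n = T(d − a/2) = 448.8 × (38.3 − 5.7945) = 14588.5 kip·in.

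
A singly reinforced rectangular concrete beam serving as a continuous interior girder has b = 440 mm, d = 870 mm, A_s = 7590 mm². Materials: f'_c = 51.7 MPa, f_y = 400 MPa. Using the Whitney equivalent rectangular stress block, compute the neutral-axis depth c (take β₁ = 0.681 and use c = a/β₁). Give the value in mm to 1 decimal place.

c ≈ 230.6 mm

T = A_s f_y = 7590 × 400 = 3036000 N = 3036 kN.
Setting C = 0.85 f'_c a b equal to T: a = 3036000/(0.85 × 51.7 × 440) = 157.014 mm.
With β₁ = 0.681, c = a/β₁ = 157.014/0.681 = 230.6 mm.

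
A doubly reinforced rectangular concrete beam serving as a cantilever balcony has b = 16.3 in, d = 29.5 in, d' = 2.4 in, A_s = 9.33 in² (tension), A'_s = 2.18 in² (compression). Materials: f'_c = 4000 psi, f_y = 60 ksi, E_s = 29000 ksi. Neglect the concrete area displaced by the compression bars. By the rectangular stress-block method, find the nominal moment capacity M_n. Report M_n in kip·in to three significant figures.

Assume both steels yield.
a = (A_s − A'_s) f_y/(0.85 f'_c b) = (9.33 − 2.18) × 60/(0.85 × 4 × 16.3) = 7.741 in.
c = a/β₁ = 7.741/0.85 = 9.107 in; ε'_s = 0.003(c − d')/c = 0.0022 ≥ ε_y = 0.0021, so the compression steel yields.
M_n = (A_s − A'_s) f_y (d − a/2) + A'_s f_y (d − d') = 429 × (29.5 − 3.8705) + 130.8 × (29.5 − 2.4) = 10995.1 + 3544.7 = 14539.8 kip·in.

M_n ≈ 14500 kip·in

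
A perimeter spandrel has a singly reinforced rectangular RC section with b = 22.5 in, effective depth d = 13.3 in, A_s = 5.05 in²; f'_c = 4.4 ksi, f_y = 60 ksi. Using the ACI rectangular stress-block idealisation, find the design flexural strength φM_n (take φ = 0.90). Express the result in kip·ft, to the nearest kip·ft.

φM_n ≈ 261 kip·ft

T = A_s f_y = 5.05 × 60 = 303 kips.
a = T/(0.85 f'_c b) = 303/(0.85 × 4.4 × 22.5) = 3.601 in.
M_n = T(d − a/2) = 303 × (13.3 − 1.8005) = 3484.3 kip·in = 3484.3/12 = 290.36 kip·ft.
φM_n = 0.90 × 290.36 = 261.32 kip·ft.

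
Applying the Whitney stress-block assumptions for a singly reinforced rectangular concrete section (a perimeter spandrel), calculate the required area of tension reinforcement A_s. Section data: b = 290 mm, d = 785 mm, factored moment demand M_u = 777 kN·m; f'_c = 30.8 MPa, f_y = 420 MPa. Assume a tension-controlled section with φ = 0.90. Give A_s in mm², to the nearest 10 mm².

A_s ≈ 2920 mm²

M_n = M_u/φ = 777/0.90 = 863.333 kN·m.
With M_n = 0.85 f'_c a b (d − a/2), solve the quadratic for a:
a = d − √(d² − 2M_n/(0.85 f'_c b)) = 785 − √(785² − 2 × 863.333×10⁶/(0.85 × 30.8 × 290)) = 161.46 mm.
A_s = 0.85 f'_c a b / f_y = 0.85 × 30.8 × 161.46 × 290 / 420 = 2918.7 mm².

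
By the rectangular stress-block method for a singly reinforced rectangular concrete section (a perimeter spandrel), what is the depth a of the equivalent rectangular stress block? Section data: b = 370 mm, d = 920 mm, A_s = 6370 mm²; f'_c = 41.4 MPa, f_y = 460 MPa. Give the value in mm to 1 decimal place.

T = A_s f_y = 6370 × 460 = 2930200 N = 2930.2 kN.
Setting C = 0.85 f'_c a b equal to T: a = 2930200/(0.85 × 41.4 × 370) = 225.0 mm.

a ≈ 225.0 mm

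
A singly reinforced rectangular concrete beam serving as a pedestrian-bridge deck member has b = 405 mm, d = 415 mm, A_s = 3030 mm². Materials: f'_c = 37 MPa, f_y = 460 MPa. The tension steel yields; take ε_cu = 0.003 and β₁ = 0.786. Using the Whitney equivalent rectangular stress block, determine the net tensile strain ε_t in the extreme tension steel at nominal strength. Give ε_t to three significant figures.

a = A_s f_y/(0.85 f'_c b) = 109.43 mm.
β₁ = 0.786, so c = a/β₁ = 109.43/0.786 = 139.22 mm.
From the linear strain diagram with ε_cu = 0.003: ε_t = 0.003 (d − c)/c = 0.003 × (415 − 139.22)/139.22 = 0.00594.
Since ε_t ≥ 0.005, the section is tension-controlled.

ε_t ≈ 0.00594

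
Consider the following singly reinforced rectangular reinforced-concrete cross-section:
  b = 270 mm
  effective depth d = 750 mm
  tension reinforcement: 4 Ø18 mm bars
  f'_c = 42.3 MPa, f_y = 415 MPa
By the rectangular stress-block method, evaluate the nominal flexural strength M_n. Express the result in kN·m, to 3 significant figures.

A_s = 4 × 254 = 1016 mm².
T = A_s f_y = 1016 × 415 = 421640 N = 421.64 kN.
From C = T: a = T/(0.85 f'_c b) = 421640/(0.85 × 42.3 × 270) = 43.43 mm.
M_n = T(d − a/2) = 421.64 kN × (750 − 21.715) mm = 307.07 kN·m.

M_n ≈ 307 kN·m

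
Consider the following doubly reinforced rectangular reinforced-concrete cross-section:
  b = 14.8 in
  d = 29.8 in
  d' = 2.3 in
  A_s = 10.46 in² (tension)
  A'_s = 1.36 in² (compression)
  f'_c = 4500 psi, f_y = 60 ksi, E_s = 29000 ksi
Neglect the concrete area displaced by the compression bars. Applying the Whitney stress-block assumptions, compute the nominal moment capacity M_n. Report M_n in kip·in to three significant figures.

Assume both steels yield.
a = (A_s − A'_s) f_y/(0.85 f'_c b) = (10.46 − 1.36) × 60/(0.85 × 4.5 × 14.8) = 9.645 in.
c = a/β₁ = 9.645/0.825 = 11.691 in; ε'_s = 0.003(c − d')/c = 0.0024 ≥ ε_y = 0.0021, so the compression steel yields.
M_n = (A_s − A'_s) f_y (d − a/2) + A'_s f_y (d − d') = 546 × (29.8 − 4.8225) + 81.6 × (29.8 − 2.3) = 13637.7 + 2244.0 = 15881.7 kip·in.

M_n ≈ 15900 kip·in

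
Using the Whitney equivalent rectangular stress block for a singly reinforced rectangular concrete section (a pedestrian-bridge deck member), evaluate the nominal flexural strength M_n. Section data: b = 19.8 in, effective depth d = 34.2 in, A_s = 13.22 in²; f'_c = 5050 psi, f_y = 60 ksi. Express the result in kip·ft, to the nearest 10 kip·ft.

T = A_s f_y = 13.22 × 60 = 793.2 kips.
a = T/(0.85 f'_c b) = 793.2/(0.85 × 5.05 × 19.8) = 9.333 in.
M_n = T(d − a/2) = 793.2 × (34.2 − 4.6665) = 23426.0 kip·in = 23426.0/12 = 1952.17 kip·ft.

M_n ≈ 1950 kip·ft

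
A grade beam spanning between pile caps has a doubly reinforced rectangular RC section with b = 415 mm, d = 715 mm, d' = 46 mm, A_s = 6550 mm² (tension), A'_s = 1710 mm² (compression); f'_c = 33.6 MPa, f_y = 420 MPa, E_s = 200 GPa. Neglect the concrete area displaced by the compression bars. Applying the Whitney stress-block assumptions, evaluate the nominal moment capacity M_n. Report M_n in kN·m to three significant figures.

Assume both tension and compression steel yield.
Net tension couple steel: A_s − A'_s = 4840 mm².
a = (A_s − A'_s) f_y / (0.85 f'_c b) = 2032800/(0.85 × 33.6 × 415) = 171.51 mm.
c = a/β₁ = 171.51/0.81 = 211.74 mm; ε'_s = 0.003(c − d')/c = 0.0023 ≥ f_y/E_s = 0.0021, so compression steel does yield.
M_n = (A_s − A'_s) f_y (d − a/2) + A'_s f_y (d − d') = [2032800 × (715 − 85.755) + 718200 × (715 − 46)] × 10⁻⁶ = 1279.13 + 480.48 = 1759.61 kN·m.

M_n ≈ 1760 kN·m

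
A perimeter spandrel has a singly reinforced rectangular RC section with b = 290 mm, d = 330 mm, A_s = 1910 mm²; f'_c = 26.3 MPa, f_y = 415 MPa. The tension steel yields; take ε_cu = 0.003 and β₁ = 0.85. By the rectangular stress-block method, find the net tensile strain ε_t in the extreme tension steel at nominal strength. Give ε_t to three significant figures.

ε_t ≈ 0.00388

a = A_s f_y/(0.85 f'_c b) = 122.27 mm.
β₁ = 0.85, so c = a/β₁ = 122.27/0.85 = 143.85 mm.
From the linear strain diagram with ε_cu = 0.003: ε_t = 0.003 (d − c)/c = 0.003 × (330 − 143.85)/143.85 = 0.00388.
ε_t < 0.004 — the section is over-reinforced for flexure under ACI limits.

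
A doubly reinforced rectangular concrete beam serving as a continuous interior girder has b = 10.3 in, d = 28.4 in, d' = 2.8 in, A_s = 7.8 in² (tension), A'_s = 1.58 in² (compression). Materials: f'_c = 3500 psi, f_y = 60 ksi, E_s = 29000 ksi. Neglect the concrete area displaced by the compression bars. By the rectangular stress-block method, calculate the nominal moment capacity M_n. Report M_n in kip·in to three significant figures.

M_n ≈ 10800 kip·in

Assume both steels yield.
a = (A_s − A'_s) f_y/(0.85 f'_c b) = (7.8 − 1.58) × 60/(0.85 × 3.5 × 10.3) = 12.179 in.
c = a/β₁ = 12.179/0.85 = 14.328 in; ε'_s = 0.003(c − d')/c = 0.0024 ≥ ε_y = 0.0021, so the compression steel yields.
M_n = (A_s − A'_s) f_y (d − a/2) + A'_s f_y (d − d') = 373.2 × (28.4 − 6.0895) + 94.8 × (28.4 − 2.8) = 8326.3 + 2426.9 = 10753.2 kip·in.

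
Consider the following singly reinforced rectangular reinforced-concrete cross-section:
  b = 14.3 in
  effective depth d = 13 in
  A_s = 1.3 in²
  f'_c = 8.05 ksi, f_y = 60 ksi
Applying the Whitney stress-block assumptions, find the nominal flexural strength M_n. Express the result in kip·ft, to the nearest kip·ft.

T = A_s f_y = 1.3 × 60 = 78 kips.
a = T/(0.85 f'_c b) = 78/(0.85 × 8.05 × 14.3) = 0.797 in.
M_n = T(d − a/2) = 78 × (13 − 0.3985) = 982.9 kip·in = 982.9/12 = 81.91 kip·ft.

M_n ≈ 82 kip·ft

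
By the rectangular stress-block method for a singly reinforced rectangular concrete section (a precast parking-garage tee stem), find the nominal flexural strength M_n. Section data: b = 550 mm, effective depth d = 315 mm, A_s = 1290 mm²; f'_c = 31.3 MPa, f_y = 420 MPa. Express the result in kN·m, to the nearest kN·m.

M_n ≈ 161 kN·m

T = A_s f_y = 1290 × 420 = 541800 N = 541.8 kN.
From C = T: a = T/(0.85 f'_c b) = 541800/(0.85 × 31.3 × 550) = 37.03 mm.
M_n = T(d − a/2) = 541.8 kN × (315 − 18.515) mm = 160.64 kN·m.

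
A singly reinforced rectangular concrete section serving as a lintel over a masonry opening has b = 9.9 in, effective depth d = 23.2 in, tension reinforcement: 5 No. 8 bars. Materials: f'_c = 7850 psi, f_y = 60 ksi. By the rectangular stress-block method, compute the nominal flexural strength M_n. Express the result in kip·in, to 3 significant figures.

A_s = 5 × 0.79 = 3.95 in².
T = A_s f_y = 3.95 × 60 = 237 kips.
a = T/(0.85 f'_c b) = 237/(0.85 × 7.85 × 9.9) = 3.588 in.
M_n = T(d − a/2) = 237 × (23.2 − 1.794) = 5073.2 kip·in.

M_n ≈ 5070 kip·in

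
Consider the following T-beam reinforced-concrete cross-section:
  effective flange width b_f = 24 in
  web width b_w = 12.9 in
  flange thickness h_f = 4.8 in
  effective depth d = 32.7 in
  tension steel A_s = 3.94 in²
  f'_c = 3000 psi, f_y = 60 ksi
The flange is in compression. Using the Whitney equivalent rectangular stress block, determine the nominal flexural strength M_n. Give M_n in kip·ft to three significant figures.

M_n ≈ 606 kip·ft

Tension: T = A_s f_y = 3.94 × 60 = 236.4 kips.
Try a within the flange: a = T/(0.85 f'_c b_f) = 236.4/(0.85 × 3 × 24) = 3.863 in.
Since a = 3.863 ≤ h_f = 4.8 in, the stress block lies entirely in the flange; analyse as a rectangular beam of width b_f.
M_n = T(d − a/2) = 236.4 × (32.7 − 1.9315) = 7273.7 kip·in.
M_n = 7273.7/12 = 606.14 kip·ft.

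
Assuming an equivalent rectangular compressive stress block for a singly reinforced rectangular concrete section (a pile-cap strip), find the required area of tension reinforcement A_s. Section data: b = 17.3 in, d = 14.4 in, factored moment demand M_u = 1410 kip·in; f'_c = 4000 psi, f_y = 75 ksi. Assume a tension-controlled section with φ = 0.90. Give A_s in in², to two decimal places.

M_n = M_u/φ = 1410/0.90 = 1566.67 kip·in.
From M_n = 0.85 f'_c a b (d − a/2):
a = d − √(d² − 2M_n/(0.85 f'_c b)) = 14.4 − √(14.4² − 2 × 1566.67/(0.85 × 4 × 17.3)) = 1.987 in.
A_s = 0.85 f'_c a b / f_y = 0.85 × 4 × 1.987 × 17.3 / 75 = 1.558 in².

A_s ≈ 1.56 in²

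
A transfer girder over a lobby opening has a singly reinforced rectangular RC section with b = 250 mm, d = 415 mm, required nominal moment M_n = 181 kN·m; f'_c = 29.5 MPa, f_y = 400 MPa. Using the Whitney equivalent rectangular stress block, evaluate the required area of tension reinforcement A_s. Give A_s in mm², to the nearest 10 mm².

A_s ≈ 1200 mm²

With M_n = 0.85 f'_c a b (d − a/2), solve the quadratic for a:
a = d − √(d² − 2M_n/(0.85 f'_c b)) = 415 − √(415² − 2 × 181×10⁶/(0.85 × 29.5 × 250)) = 76.65 mm.
A_s = 0.85 f'_c a b / f_y = 0.85 × 29.5 × 76.65 × 250 / 400 = 1201.2 mm².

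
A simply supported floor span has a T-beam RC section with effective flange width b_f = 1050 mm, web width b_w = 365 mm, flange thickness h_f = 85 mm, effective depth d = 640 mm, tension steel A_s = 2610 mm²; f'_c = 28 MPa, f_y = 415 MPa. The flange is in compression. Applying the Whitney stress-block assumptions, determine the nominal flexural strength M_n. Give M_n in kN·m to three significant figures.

M_n ≈ 670 kN·m

Tension: T = A_s f_y = 2610 × 415 = 1083150 N.
Try a within the flange: a = T/(0.85 f'_c b_f) = 1083150/(0.85 × 28 × 1050) = 43.34 mm.
Since a = 43.34 ≤ h_f = 85 mm, the stress block lies entirely in the flange; analyse as a rectangular beam of width b_f.
M_n = T(d − a/2) = 1083150 × (640 − 21.67) = 669.74 × 10⁶ N·mm.
M_n = 669.74 kN·m.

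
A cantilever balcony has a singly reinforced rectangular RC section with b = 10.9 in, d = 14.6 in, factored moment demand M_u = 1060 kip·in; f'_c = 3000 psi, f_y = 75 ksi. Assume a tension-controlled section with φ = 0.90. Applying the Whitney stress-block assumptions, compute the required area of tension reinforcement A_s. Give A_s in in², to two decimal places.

M_n = M_u/φ = 1060/0.90 = 1177.78 kip·in.
From M_n = 0.85 f'_c a b (d − a/2):
a = d − √(d² − 2M_n/(0.85 f'_c b)) = 14.6 − √(14.6² − 2 × 1177.78/(0.85 × 3 × 10.9)) = 3.268 in.
A_s = 0.85 f'_c a b / f_y = 0.85 × 3 × 3.268 × 10.9 / 75 = 1.211 in².

A_s ≈ 1.21 in²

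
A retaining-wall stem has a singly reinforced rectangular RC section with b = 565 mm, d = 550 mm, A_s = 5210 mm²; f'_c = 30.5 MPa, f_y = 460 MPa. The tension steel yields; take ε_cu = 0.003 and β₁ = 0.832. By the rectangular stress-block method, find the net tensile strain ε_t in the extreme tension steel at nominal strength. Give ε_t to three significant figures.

ε_t ≈ 0.00539

a = A_s f_y/(0.85 f'_c b) = 163.62 mm.
β₁ = 0.832, so c = a/β₁ = 163.62/0.832 = 196.66 mm.
From the linear strain diagram with ε_cu = 0.003: ε_t = 0.003 (d − c)/c = 0.003 × (550 − 196.66)/196.66 = 0.00539.
Since ε_t ≥ 0.005, the section is tension-controlled.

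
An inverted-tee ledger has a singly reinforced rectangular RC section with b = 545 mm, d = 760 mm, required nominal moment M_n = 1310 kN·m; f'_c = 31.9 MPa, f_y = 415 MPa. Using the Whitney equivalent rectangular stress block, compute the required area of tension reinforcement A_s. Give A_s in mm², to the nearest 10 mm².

With M_n = 0.85 f'_c a b (d − a/2), solve the quadratic for a:
a = d − √(d² − 2M_n/(0.85 f'_c b)) = 760 − √(760² − 2 × 1310×10⁶/(0.85 × 31.9 × 545)) = 127.30 mm.
A_s = 0.85 f'_c a b / f_y = 0.85 × 31.9 × 127.30 × 545 / 415 = 4533.0 mm².

A_s ≈ 4530 mm²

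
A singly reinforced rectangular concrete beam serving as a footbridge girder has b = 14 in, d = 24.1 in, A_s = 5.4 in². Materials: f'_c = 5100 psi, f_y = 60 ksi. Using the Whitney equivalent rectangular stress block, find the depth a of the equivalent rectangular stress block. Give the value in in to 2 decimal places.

T = A_s f_y = 5.4 × 60 = 324 kips.
a = T/(0.85 f'_c b) = 324/(0.85 × 5.1 × 14) = 5.34 in.

a ≈ 5.34 in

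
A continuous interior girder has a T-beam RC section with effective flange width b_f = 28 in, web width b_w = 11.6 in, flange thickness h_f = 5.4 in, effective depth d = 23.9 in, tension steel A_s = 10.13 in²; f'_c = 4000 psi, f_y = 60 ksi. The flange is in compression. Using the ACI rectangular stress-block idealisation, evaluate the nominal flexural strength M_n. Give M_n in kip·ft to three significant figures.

Tension: T = A_s f_y = 10.13 × 60 = 607.8 kips.
Try a within the flange: a = T/(0.85 f'_c b_f) = 607.8/(0.85 × 4 × 28) = 6.384 in.
a = 6.384 > h_f = 5.4 in: the block extends into the web. Split into flange-overhang and web parts.
C_f = 0.85 f'_c (b_f − b_w) h_f = 0.85 × 4 × (28 − 11.6) × 5.4 = 301.1 kips.
Remaining web compression depth: a_w = (T − C_f)/(0.85 f'_c b_w) = (607.8 − 301.1)/(0.85 × 4 × 11.6) = 7.776 in.
M_n = C_f(d − h_f/2) + (T − C_f)(d − a_w/2) = 301.1 × (23.9 − 2.7) + 306.7 × (23.9 − 3.888) = 6383.3 + 6137.7 = 12521.0 kip·in.
M_n = 12521.0/12 = 1043.42 kip·ft.

M_n ≈ 1040 kip·ft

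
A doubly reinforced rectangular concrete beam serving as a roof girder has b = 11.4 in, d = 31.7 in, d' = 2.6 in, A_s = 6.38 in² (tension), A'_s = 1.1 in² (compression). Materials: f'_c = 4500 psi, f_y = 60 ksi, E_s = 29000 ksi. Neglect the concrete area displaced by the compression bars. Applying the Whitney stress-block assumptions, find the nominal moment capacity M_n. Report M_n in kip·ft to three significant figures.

Assume both steels yield.
a = (A_s − A'_s) f_y/(0.85 f'_c b) = (6.38 − 1.1) × 60/(0.85 × 4.5 × 11.4) = 7.265 in.
c = a/β₁ = 7.265/0.825 = 8.806 in; ε'_s = 0.003(c − d')/c = 0.0021 ≥ ε_y = 0.0021, so the compression steel yields.
M_n = (A_s − A'_s) f_y (d − a/2) + A'_s f_y (d − d') = 316.8 × (31.7 − 3.6325) + 66 × (31.7 − 2.6) = 8891.8 + 1920.6 = 10812.4 kip·in = 10812.4/12 = 901.03 kip·ft.

M_n ≈ 901 kip·ft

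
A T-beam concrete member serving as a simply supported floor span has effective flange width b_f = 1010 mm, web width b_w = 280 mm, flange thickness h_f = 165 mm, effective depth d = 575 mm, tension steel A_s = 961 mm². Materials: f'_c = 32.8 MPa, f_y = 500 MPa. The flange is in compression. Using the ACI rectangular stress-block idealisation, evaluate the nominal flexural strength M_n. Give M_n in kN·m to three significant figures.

Tension: T = A_s f_y = 961 × 500 = 480500 N.
Try a within the flange: a = T/(0.85 f'_c b_f) = 480500/(0.85 × 32.8 × 1010) = 17.06 mm.
Since a = 17.06 ≤ h_f = 165 mm, the stress block lies entirely in the flange; analyse as a rectangular beam of width b_f.
M_n = T(d − a/2) = 480500 × (575 − 8.53) = 272.19 × 10⁶ N·mm.
M_n = 272.19 kN·m.

M_n ≈ 272 kN·m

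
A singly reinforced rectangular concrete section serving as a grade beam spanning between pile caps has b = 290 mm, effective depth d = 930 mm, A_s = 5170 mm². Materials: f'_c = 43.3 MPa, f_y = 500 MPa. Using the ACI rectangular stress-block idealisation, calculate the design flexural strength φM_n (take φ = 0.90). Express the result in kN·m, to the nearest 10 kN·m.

T = A_s f_y = 5170 × 500 = 2585000 N = 2585 kN.
From C = T: a = T/(0.85 f'_c b) = 2585000/(0.85 × 43.3 × 290) = 242.19 mm.
M_n = T(d − a/2) = 2585 kN × (930 − 121.095) mm = 2091.02 kN·m.
φM_n = 0.90 × 2091.02 = 1881.92 kN·m.

φM_n ≈ 1880 kN·m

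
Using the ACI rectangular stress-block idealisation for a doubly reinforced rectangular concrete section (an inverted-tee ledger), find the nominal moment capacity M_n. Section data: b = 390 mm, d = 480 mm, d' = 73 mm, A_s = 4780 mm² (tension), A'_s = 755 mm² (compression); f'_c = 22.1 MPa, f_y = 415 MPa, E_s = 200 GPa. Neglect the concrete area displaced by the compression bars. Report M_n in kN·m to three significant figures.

Assume both tension and compression steel yield.
Net tension couple steel: A_s − A'_s = 4025 mm².
a = (A_s − A'_s) f_y / (0.85 f'_c b) = 1670375/(0.85 × 22.1 × 390) = 228.00 mm.
c = a/β₁ = 228.00/0.85 = 268.24 mm; ε'_s = 0.003(c − d')/c = 0.0022 ≥ f_y/E_s = 0.0021, so compression steel does yield.
M_n = (A_s − A'_s) f_y (d − a/2) + A'_s f_y (d − d') = [1670375 × (480 − 114) + 313325 × (480 − 73)] × 10⁻⁶ = 611.36 + 127.52 = 738.88 kN·m.

M_n ≈ 739 kN·m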